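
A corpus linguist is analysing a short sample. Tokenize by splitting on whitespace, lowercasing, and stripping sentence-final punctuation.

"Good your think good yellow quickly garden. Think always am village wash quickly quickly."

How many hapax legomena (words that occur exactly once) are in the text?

Frequencies: quickly:3, good:2, think:2, your:1, yellow:1, garden:1, always:1, am:1, village:1, wash:1
Hapax (freq=1): always, am, garden, village, wash, yellow, your

7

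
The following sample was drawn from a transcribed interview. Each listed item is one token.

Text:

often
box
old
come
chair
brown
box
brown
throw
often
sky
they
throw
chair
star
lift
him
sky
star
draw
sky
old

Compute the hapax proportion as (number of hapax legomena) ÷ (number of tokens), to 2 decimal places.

0.23

Frequencies: sky:3, often:2, box:2, old:2, chair:2, brown:2, throw:2, star:2, come:1, they:1, lift:1, him:1, draw:1
Hapax count = 5; token count = 22.
Ratio = 5 / 22 = 0.23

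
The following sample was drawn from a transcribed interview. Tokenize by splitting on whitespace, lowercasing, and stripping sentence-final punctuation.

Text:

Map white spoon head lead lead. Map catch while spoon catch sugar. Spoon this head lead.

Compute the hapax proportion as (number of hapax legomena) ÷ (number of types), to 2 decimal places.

Frequencies: spoon:3, lead:3, map:2, head:2, catch:2, white:1, while:1, sugar:1, this:1
Hapax count = 4; type count = 9.
Ratio = 4 / 9 = 0.44

0.44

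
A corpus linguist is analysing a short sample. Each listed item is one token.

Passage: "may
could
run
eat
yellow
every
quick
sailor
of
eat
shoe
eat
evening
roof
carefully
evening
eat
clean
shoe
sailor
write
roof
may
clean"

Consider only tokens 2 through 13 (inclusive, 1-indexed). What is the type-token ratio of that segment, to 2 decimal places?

0.83

Segment tokens 2–13: could, run, eat, yellow, every, quick, sailor, of, eat, shoe, eat, evening
Segment N = 12, segment V = 10.
TTR = 10 / 12 = 0.83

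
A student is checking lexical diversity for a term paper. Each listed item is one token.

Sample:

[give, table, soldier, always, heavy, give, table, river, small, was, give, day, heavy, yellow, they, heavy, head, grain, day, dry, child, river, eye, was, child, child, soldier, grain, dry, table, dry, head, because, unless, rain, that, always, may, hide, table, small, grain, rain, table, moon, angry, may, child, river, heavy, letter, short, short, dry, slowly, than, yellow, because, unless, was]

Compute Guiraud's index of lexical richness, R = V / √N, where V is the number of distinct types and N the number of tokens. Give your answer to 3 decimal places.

N = 60, V = 28.
√N = 7.745967
R = 28 / 7.745967 = 3.615

3.615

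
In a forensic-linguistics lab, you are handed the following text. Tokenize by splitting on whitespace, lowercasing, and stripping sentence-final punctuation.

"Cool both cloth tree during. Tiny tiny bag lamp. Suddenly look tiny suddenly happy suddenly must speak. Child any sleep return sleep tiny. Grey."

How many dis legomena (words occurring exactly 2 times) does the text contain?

Frequencies: tiny:4, suddenly:3, sleep:2, cool:1, both:1, cloth:1, tree:1, during:1, bag:1, lamp:1, look:1, happy:1, must:1, speak:1, child:1, any:1, return:1, grey:1
Words with frequency 2: sleep

1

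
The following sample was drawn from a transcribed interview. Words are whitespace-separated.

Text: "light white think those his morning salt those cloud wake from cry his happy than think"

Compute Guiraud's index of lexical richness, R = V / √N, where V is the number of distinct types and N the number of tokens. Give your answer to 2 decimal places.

N = 16, V = 13.
√N = 4.000000
R = 13 / 4.000000 = 3.25

3.25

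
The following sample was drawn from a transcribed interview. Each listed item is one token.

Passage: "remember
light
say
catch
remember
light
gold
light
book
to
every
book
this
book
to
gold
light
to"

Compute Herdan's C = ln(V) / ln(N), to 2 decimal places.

0.76

N = 18, V = 9.
ln(V) = 2.197225, ln(N) = 2.890372
C = 2.197225 / 2.890372 = 0.76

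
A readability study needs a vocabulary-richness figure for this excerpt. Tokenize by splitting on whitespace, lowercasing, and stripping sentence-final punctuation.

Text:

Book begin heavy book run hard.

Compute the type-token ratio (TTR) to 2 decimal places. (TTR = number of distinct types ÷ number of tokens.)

N = 6 tokens, V = 5 types.
TTR = V / N = 5 / 6 = 0.83

0.83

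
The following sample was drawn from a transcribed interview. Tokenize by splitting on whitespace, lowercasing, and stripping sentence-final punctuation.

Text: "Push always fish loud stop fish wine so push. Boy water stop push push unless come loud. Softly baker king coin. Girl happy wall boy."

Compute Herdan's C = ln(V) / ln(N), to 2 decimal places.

0.90

N = 25, V = 18.
ln(V) = 2.890372, ln(N) = 3.218876
C = 2.890372 / 3.218876 = 0.90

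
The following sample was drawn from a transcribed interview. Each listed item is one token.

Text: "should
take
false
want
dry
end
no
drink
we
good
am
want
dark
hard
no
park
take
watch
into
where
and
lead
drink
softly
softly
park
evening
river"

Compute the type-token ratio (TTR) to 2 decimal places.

N = 28 tokens, V = 22 types.
TTR = V / N = 22 / 28 = 0.79

0.79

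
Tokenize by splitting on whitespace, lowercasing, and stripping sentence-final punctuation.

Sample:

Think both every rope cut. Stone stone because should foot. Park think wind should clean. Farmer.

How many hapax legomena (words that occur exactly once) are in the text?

Frequencies: think:2, stone:2, should:2, both:1, every:1, rope:1, cut:1, because:1, foot:1, park:1, wind:1, clean:1, farmer:1
Hapax (freq=1): because, both, clean, cut, every, farmer, foot, park, rope, wind

10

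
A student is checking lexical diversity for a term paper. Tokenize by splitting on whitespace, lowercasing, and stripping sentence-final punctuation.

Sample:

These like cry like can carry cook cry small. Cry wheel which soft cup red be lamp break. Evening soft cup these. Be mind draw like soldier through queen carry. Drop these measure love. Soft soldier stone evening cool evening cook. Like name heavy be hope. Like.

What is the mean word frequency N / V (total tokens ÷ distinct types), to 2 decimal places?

1.62

N = 47 tokens, V = 29 types.
Mean frequency = N / V = 47 / 29 = 1.62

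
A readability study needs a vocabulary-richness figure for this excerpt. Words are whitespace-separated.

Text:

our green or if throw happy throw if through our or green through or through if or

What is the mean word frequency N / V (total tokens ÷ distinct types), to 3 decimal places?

2.429

N = 17 tokens, V = 7 types.
Mean frequency = N / V = 17 / 7 = 2.429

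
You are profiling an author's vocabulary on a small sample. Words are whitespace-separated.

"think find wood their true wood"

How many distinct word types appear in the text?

5

Distinct types: {find, their, think, true, wood}
V = 5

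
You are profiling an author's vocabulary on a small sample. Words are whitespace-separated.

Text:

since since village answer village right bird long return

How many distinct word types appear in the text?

Distinct types: {answer, bird, long, return, right, since, village}
V = 7

7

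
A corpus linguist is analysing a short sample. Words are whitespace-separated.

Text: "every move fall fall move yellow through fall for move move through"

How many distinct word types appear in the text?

Distinct types: {every, fall, for, move, through, yellow}
V = 6

6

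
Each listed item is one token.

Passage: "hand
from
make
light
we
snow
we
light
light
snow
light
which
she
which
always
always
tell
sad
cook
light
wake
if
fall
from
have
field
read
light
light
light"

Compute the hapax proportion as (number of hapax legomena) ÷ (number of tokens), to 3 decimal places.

Frequencies: light:8, from:2, we:2, snow:2, which:2, always:2, hand:1, make:1, she:1, tell:1, sad:1, cook:1, wake:1, if:1, fall:1, have:1, field:1, read:1
Hapax count = 12; token count = 30.
Ratio = 12 / 30 = 0.400

0.400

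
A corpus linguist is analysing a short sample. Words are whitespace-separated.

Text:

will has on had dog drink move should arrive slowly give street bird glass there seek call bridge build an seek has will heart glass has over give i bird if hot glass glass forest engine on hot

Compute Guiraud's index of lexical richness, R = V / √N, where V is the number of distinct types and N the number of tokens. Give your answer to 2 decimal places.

4.38

N = 38, V = 27.
√N = 6.164414
R = 27 / 6.164414 = 4.38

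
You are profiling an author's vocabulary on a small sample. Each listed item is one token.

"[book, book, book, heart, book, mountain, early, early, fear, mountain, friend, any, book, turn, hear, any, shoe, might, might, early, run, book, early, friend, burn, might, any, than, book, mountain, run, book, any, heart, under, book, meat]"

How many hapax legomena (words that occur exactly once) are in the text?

8

Frequencies: book:9, early:4, any:4, mountain:3, might:3, heart:2, friend:2, run:2, fear:1, turn:1, hear:1, shoe:1, burn:1, than:1, under:1, meat:1
Hapax (freq=1): burn, fear, hear, meat, shoe, than, turn, under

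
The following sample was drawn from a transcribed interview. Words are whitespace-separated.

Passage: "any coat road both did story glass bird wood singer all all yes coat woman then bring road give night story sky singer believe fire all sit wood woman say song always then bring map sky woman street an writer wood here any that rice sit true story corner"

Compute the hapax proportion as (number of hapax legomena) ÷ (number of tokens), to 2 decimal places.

0.43

Frequencies: story:3, wood:3, all:3, woman:3, any:2, coat:2, road:2, singer:2, then:2, bring:2, sky:2, sit:2, both:1, did:1, glass:1, bird:1, yes:1, give:1, night:1, believe:1, … (13 more, each freq 1)
Hapax count = 21; token count = 49.
Ratio = 21 / 49 = 0.43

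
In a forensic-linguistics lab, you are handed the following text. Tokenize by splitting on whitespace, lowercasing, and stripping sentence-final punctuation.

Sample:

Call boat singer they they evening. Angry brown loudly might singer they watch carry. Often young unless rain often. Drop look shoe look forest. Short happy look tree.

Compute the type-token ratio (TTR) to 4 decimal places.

0.7857

N = 28 tokens, V = 22 types.
TTR = V / N = 22 / 28 = 0.7857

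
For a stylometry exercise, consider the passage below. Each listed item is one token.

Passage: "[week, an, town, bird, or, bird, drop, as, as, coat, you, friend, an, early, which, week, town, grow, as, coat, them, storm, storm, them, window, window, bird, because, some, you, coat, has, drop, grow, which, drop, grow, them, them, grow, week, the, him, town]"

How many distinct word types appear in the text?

Distinct types: {an, as, because, bird, coat, drop, early, friend, grow, has, him, or, some, storm, the, them, town, week, which, window, you}
V = 21

21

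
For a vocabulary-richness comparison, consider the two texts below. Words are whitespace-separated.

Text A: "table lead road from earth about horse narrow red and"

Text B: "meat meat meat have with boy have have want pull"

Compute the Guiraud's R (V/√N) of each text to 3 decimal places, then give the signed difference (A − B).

1.265

A: V=10, N=10, R=3.162
B: V=6, N=10, R=1.897
Difference = 3.162 − 1.897 = 1.265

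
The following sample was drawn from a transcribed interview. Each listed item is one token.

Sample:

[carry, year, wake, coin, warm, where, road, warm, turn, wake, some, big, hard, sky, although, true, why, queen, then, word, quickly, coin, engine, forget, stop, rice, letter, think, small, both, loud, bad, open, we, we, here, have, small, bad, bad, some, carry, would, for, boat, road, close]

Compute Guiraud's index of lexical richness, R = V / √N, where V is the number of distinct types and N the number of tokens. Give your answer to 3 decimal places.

N = 47, V = 37.
√N = 6.855655
R = 37 / 6.855655 = 5.397

5.397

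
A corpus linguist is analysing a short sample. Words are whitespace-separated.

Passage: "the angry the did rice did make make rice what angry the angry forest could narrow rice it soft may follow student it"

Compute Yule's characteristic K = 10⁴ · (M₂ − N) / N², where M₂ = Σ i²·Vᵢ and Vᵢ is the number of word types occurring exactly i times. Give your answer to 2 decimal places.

453.69

Frequencies: the:3, angry:3, rice:3, did:2, make:2, it:2, what:1, forest:1, could:1, narrow:1, soft:1, may:1, follow:1, student:1
N = 23. Frequency spectrum: V_1=8, V_2=3, V_3=3
M₂ = 1²·8 + 2²·3 + 3²·3 = 47
K = 10000 × (47 − 23) / 23² = 453.69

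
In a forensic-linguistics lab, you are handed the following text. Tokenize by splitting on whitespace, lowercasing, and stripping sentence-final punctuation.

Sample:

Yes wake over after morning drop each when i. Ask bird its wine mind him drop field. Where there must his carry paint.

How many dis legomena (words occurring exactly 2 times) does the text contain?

1

Frequencies: drop:2, yes:1, wake:1, over:1, after:1, morning:1, each:1, when:1, i:1, ask:1, bird:1, its:1, wine:1, mind:1, him:1, field:1, where:1, there:1, must:1, his:1, … (2 more, each freq 1)
Words with frequency 2: drop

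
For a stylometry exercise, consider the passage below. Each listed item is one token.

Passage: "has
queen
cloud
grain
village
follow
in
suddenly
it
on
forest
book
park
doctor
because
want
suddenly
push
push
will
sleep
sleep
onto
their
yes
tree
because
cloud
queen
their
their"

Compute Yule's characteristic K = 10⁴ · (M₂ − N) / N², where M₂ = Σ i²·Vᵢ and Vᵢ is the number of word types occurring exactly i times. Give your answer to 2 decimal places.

187.30

Frequencies: their:3, queen:2, cloud:2, suddenly:2, because:2, push:2, sleep:2, has:1, grain:1, village:1, follow:1, in:1, it:1, on:1, forest:1, book:1, park:1, doctor:1, want:1, will:1, … (3 more, each freq 1)
N = 31. Frequency spectrum: V_1=16, V_2=6, V_3=1
M₂ = 1²·16 + 2²·6 + 3²·1 = 49
K = 10000 × (49 − 31) / 31² = 187.30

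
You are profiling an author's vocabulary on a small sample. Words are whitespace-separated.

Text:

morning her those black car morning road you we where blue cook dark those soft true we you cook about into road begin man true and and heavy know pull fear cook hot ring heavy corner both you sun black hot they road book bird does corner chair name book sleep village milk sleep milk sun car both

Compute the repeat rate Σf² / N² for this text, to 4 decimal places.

Frequencies: road:3, you:3, cook:3, morning:2, those:2, black:2, car:2, we:2, true:2, and:2, heavy:2, hot:2, corner:2, both:2, sun:2, book:2, sleep:2, milk:2, her:1, where:1, … (17 more, each freq 1)
Σf² = 106; N² = 3364
Repeat rate = 106 / 3364 = 0.0315

0.0315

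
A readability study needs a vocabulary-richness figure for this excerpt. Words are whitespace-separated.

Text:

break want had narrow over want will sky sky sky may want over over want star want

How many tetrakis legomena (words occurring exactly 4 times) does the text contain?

Frequencies: want:5, over:3, sky:3, break:1, had:1, narrow:1, will:1, may:1, star:1
Words with frequency 4: (none)

0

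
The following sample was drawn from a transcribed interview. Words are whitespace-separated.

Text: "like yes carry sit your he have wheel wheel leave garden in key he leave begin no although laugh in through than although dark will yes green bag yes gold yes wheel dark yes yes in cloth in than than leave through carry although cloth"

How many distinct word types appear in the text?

24

Distinct types: {although, bag, begin, carry, cloth, dark, garden, gold, green, have, he, in, key, laugh, leave, like, no, sit, than, through, wheel, will, yes, your}
V = 24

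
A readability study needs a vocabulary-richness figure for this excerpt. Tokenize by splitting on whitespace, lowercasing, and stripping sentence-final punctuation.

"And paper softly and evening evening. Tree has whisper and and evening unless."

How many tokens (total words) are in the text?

13

Tokens: and, paper, softly, and, evening, evening, tree, has, whisper, and, and, evening, unless
N = 13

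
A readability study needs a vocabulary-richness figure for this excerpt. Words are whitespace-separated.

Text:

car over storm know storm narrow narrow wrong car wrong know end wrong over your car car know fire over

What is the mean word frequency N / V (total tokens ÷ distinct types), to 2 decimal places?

2.22

N = 20 tokens, V = 9 types.
Mean frequency = N / V = 20 / 9 = 2.22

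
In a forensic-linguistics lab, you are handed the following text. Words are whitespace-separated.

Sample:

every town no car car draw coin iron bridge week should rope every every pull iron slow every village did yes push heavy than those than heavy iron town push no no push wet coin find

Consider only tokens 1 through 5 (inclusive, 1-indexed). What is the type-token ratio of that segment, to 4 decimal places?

0.8000

Segment tokens 1–5: every, town, no, car, car
Segment N = 5, segment V = 4.
TTR = 4 / 5 = 0.8000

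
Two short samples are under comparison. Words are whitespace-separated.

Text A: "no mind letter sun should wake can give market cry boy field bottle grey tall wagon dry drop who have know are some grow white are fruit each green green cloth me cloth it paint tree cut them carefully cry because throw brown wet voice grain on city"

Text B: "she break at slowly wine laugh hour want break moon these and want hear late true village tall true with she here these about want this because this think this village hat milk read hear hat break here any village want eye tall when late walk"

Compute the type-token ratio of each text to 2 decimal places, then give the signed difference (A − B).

0.29

TTR(A) = 44/48 = 0.92
TTR(B) = 29/46 = 0.63
Difference = 0.92 − 0.63 = 0.29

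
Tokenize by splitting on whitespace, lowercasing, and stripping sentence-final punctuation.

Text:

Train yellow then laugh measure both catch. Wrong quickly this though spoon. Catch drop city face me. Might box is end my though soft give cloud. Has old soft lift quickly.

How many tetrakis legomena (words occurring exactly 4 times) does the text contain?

Frequencies: catch:2, quickly:2, though:2, soft:2, train:1, yellow:1, then:1, laugh:1, measure:1, both:1, wrong:1, this:1, spoon:1, drop:1, city:1, face:1, me:1, might:1, box:1, is:1, … (7 more, each freq 1)
Words with frequency 4: (none)

0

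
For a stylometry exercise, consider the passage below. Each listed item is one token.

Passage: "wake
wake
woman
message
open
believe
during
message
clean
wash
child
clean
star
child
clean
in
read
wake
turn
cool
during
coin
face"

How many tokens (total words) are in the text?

Tokens: wake, wake, woman, message, open, believe, during, message, clean, wash, child, clean, star, child, clean, in, read, wake, turn, cool, during, coin, face
N = 23

23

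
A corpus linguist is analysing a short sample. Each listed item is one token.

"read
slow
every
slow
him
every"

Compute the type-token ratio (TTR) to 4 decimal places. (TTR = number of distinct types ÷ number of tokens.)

N = 6 tokens, V = 4 types.
TTR = V / N = 4 / 6 = 0.6667

0.6667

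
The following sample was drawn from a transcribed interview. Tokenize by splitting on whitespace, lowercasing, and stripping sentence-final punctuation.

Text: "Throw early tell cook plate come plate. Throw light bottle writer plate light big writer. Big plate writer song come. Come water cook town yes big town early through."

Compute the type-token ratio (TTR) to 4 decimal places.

N = 29 tokens, V = 15 types.
TTR = V / N = 15 / 29 = 0.5172

0.5172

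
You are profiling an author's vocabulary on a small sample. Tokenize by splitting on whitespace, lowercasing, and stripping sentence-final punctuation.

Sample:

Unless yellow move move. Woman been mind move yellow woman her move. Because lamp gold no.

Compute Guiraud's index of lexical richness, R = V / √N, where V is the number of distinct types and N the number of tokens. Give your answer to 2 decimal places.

2.75

N = 16, V = 11.
√N = 4.000000
R = 11 / 4.000000 = 2.75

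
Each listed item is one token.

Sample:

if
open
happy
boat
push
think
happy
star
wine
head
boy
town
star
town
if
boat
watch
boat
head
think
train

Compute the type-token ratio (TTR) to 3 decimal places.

N = 21 tokens, V = 13 types.
TTR = V / N = 13 / 21 = 0.619

0.619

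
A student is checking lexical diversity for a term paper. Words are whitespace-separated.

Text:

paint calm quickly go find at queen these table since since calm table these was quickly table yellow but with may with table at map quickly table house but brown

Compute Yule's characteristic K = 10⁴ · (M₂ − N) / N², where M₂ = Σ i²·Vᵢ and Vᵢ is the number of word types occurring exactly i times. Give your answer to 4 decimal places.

Frequencies: table:5, quickly:3, calm:2, at:2, these:2, since:2, but:2, with:2, paint:1, go:1, find:1, queen:1, was:1, yellow:1, may:1, map:1, house:1, brown:1
N = 30. Frequency spectrum: V_1=10, V_2=6, V_3=1, V_5=1
M₂ = 1²·10 + 2²·6 + 3²·1 + 5²·1 = 68
K = 10000 × (68 − 30) / 30² = 422.2222

422.2222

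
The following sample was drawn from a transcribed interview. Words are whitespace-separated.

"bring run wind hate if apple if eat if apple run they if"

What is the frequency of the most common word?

4

Frequencies: if:4, run:2, apple:2, bring:1, wind:1, hate:1, eat:1, they:1
Most common: 'if' with frequency 4.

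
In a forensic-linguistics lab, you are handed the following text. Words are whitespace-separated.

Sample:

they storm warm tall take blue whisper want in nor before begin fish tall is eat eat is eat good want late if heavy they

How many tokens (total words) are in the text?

Tokens: they, storm, warm, tall, take, blue, whisper, want, in, nor, before, begin, fish, tall, is, eat, eat, is, eat, good, want, late, if, heavy, they
N = 25

25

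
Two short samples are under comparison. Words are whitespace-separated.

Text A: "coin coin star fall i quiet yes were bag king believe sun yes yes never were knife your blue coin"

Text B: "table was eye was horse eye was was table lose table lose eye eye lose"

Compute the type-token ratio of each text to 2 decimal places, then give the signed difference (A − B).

TTR(A) = 15/20 = 0.75
TTR(B) = 5/15 = 0.33
Difference = 0.75 − 0.33 = 0.42

0.42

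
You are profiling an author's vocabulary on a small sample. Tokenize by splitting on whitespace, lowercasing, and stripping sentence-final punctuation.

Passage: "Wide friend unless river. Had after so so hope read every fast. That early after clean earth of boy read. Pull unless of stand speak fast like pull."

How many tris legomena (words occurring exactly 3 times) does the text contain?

Frequencies: unless:2, after:2, so:2, read:2, fast:2, of:2, pull:2, wide:1, friend:1, river:1, had:1, hope:1, every:1, that:1, early:1, clean:1, earth:1, boy:1, stand:1, speak:1, … (1 more, each freq 1)
Words with frequency 3: (none)

0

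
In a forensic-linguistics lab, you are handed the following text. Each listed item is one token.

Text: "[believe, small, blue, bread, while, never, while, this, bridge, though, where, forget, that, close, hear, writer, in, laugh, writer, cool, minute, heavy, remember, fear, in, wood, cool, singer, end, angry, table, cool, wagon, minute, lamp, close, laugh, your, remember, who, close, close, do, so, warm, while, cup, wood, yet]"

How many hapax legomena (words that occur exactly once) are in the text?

Frequencies: close:4, while:3, cool:3, writer:2, in:2, laugh:2, minute:2, remember:2, wood:2, believe:1, small:1, blue:1, bread:1, never:1, this:1, bridge:1, though:1, where:1, forget:1, that:1, … (16 more, each freq 1)
Hapax (freq=1): angry, believe, blue, bread, bridge, cup, do, end, fear, forget, hear, heavy, lamp, never, singer, small, so, table, that, this, though, wagon, warm, where, who, yet, your

27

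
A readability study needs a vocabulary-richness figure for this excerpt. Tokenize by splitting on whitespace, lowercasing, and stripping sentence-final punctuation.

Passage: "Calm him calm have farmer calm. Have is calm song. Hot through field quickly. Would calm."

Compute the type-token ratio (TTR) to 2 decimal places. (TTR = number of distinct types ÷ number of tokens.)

N = 16 tokens, V = 11 types.
TTR = V / N = 11 / 16 = 0.69

0.69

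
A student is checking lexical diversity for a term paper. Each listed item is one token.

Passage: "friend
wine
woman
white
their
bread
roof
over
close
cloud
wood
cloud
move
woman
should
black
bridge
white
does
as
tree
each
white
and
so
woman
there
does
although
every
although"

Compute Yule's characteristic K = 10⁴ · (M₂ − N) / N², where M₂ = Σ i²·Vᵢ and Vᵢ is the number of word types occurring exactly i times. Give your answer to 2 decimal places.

187.30

Frequencies: woman:3, white:3, cloud:2, does:2, although:2, friend:1, wine:1, their:1, bread:1, roof:1, over:1, close:1, wood:1, move:1, should:1, black:1, bridge:1, as:1, tree:1, each:1, … (4 more, each freq 1)
N = 31. Frequency spectrum: V_1=19, V_2=3, V_3=2
M₂ = 1²·19 + 2²·3 + 3²·2 = 49
K = 10000 × (49 − 31) / 31² = 187.30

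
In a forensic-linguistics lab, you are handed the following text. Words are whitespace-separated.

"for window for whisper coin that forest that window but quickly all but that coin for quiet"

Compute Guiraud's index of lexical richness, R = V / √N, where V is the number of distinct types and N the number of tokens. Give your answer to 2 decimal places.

N = 17, V = 10.
√N = 4.123106
R = 10 / 4.123106 = 2.43

2.43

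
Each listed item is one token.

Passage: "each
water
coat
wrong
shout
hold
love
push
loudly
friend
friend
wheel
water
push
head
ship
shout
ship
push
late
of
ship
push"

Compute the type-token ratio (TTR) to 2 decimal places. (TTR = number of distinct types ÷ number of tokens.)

N = 23 tokens, V = 15 types.
TTR = V / N = 15 / 23 = 0.65

0.65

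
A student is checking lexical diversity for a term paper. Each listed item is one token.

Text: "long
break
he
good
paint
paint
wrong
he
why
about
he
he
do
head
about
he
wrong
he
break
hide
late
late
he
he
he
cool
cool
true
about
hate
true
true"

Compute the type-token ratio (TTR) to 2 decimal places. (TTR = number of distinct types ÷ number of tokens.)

0.47

N = 32 tokens, V = 15 types.
TTR = V / N = 15 / 32 = 0.47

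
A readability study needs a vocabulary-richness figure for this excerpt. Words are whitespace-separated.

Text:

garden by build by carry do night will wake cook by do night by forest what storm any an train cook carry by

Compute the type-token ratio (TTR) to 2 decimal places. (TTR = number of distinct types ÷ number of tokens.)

0.65

N = 23 tokens, V = 15 types.
TTR = V / N = 15 / 23 = 0.65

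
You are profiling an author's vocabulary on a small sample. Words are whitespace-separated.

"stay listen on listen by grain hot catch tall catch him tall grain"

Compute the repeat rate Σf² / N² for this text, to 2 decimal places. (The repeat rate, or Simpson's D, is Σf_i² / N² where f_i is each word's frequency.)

Frequencies: listen:2, grain:2, catch:2, tall:2, stay:1, on:1, by:1, hot:1, him:1
Σf² = 21; N² = 169
Repeat rate = 21 / 169 = 0.12

0.12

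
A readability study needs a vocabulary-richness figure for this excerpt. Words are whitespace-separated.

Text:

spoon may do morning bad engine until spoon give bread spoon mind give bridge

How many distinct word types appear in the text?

Distinct types: {bad, bread, bridge, do, engine, give, may, mind, morning, spoon, until}
V = 11

11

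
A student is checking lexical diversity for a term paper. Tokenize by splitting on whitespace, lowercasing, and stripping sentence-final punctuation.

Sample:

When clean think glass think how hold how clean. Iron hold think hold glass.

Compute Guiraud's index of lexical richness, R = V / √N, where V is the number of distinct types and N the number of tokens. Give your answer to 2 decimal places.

1.87

N = 14, V = 7.
√N = 3.741657
R = 7 / 3.741657 = 1.87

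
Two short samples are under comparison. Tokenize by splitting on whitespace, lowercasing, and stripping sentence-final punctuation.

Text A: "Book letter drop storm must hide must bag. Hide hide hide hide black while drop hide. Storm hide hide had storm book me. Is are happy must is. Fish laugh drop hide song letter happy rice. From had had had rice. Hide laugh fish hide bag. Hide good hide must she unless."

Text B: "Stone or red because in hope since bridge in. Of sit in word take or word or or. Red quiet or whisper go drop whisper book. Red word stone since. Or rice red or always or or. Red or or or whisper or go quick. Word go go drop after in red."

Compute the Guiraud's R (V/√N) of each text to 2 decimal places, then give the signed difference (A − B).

A: V=22, N=52, R=3.05
B: V=21, N=52, R=2.91
Difference = 3.05 − 2.91 = 0.14

0.14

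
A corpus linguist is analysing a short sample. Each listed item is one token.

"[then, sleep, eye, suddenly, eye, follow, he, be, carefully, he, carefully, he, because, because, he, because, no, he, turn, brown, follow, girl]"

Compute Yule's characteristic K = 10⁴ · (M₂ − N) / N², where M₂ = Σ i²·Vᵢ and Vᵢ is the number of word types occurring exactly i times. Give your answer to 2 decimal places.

Frequencies: he:5, because:3, eye:2, follow:2, carefully:2, then:1, sleep:1, suddenly:1, be:1, no:1, turn:1, brown:1, girl:1
N = 22. Frequency spectrum: V_1=8, V_2=3, V_3=1, V_5=1
M₂ = 1²·8 + 2²·3 + 3²·1 + 5²·1 = 54
K = 10000 × (54 − 22) / 22² = 661.16

661.16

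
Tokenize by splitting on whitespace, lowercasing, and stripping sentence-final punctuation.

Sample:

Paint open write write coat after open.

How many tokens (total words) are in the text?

Tokens: paint, open, write, write, coat, after, open
N = 7

7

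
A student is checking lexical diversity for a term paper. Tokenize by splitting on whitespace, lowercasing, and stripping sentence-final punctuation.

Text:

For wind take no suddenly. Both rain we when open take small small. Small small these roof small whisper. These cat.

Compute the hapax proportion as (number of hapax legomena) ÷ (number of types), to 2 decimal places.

0.80

Frequencies: small:5, take:2, these:2, for:1, wind:1, no:1, suddenly:1, both:1, rain:1, we:1, when:1, open:1, roof:1, whisper:1, cat:1
Hapax count = 12; type count = 15.
Ratio = 12 / 15 = 0.80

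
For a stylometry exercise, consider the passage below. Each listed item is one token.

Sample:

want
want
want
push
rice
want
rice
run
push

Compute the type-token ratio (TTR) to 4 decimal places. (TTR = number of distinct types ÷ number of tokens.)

N = 9 tokens, V = 4 types.
TTR = V / N = 4 / 9 = 0.4444

0.4444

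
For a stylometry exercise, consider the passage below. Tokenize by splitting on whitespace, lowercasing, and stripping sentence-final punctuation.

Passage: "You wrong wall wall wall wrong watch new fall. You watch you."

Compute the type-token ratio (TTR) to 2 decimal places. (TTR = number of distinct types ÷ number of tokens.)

0.50

N = 12 tokens, V = 6 types.
TTR = V / N = 6 / 12 = 0.50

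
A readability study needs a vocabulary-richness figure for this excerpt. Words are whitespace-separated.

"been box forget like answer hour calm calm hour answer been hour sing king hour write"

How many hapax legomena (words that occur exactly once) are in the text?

Frequencies: hour:4, been:2, answer:2, calm:2, box:1, forget:1, like:1, sing:1, king:1, write:1
Hapax (freq=1): box, forget, king, like, sing, write

6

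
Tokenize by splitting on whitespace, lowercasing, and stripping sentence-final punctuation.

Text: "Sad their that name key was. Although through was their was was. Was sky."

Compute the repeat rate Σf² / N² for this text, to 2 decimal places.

0.18

Frequencies: was:5, their:2, sad:1, that:1, name:1, key:1, although:1, through:1, sky:1
Σf² = 36; N² = 196
Repeat rate = 36 / 196 = 0.18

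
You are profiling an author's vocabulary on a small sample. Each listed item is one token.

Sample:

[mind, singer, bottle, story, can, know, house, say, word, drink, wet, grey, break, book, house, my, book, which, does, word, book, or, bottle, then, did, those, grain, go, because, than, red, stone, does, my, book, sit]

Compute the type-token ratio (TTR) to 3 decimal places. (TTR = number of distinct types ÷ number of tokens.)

N = 36 tokens, V = 28 types.
TTR = V / N = 28 / 36 = 0.778

0.778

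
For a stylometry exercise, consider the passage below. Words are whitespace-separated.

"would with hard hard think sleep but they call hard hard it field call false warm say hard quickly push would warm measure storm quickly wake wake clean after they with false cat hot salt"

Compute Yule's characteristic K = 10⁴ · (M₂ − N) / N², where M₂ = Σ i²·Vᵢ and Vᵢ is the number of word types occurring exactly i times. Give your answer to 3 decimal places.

Frequencies: hard:5, would:2, with:2, they:2, call:2, false:2, warm:2, quickly:2, wake:2, think:1, sleep:1, but:1, it:1, field:1, say:1, push:1, measure:1, storm:1, clean:1, after:1, … (3 more, each freq 1)
N = 35. Frequency spectrum: V_1=14, V_2=8, V_5=1
M₂ = 1²·14 + 2²·8 + 5²·1 = 71
K = 10000 × (71 − 35) / 35² = 293.878

293.878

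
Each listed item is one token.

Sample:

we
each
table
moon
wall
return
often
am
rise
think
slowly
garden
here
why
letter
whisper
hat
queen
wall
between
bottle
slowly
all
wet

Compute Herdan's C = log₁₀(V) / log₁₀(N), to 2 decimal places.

N = 24, V = 22.
log₁₀(V) = 1.342423, log₁₀(N) = 1.380211
C = 1.342423 / 1.380211 = 0.97

0.97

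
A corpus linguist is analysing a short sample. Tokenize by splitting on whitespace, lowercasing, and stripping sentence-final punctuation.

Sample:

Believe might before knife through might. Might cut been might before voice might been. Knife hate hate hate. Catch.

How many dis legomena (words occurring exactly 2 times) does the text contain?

Frequencies: might:5, hate:3, before:2, knife:2, been:2, believe:1, through:1, cut:1, voice:1, catch:1
Words with frequency 2: been, before, knife

3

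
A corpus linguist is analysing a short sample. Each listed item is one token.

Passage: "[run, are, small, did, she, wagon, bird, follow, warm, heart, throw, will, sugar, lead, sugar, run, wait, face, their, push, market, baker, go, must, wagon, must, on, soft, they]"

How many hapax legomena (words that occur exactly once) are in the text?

21

Frequencies: run:2, wagon:2, sugar:2, must:2, are:1, small:1, did:1, she:1, bird:1, follow:1, warm:1, heart:1, throw:1, will:1, lead:1, wait:1, face:1, their:1, push:1, market:1, … (5 more, each freq 1)
Hapax (freq=1): are, baker, bird, did, face, follow, go, heart, lead, market, on, push, she, small, soft, their, they, throw, wait, warm, will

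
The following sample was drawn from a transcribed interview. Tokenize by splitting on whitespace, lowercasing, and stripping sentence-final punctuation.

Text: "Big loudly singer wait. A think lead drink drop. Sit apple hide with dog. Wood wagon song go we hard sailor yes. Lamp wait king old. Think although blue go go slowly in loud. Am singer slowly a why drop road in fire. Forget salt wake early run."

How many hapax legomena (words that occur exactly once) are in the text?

31

Frequencies: go:3, singer:2, wait:2, a:2, think:2, drop:2, slowly:2, in:2, big:1, loudly:1, lead:1, drink:1, sit:1, apple:1, hide:1, with:1, dog:1, wood:1, wagon:1, song:1, … (19 more, each freq 1)
Hapax (freq=1): although, am, apple, big, blue, dog, drink, early, fire, forget, hard, hide, king, lamp, lead, loud, loudly, old, road, run, sailor, salt, sit, song, wagon, wake, we, why, with, wood, yes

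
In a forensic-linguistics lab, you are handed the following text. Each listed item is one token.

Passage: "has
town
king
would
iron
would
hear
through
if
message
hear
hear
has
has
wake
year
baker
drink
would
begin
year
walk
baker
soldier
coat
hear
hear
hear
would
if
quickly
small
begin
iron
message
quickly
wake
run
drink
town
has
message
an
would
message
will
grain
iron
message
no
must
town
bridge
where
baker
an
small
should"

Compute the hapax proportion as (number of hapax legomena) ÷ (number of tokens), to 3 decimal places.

0.224

Frequencies: hear:6, would:5, message:5, has:4, town:3, iron:3, baker:3, if:2, wake:2, year:2, drink:2, begin:2, quickly:2, small:2, an:2, king:1, through:1, walk:1, soldier:1, coat:1, … (8 more, each freq 1)
Hapax count = 13; token count = 58.
Ratio = 13 / 58 = 0.224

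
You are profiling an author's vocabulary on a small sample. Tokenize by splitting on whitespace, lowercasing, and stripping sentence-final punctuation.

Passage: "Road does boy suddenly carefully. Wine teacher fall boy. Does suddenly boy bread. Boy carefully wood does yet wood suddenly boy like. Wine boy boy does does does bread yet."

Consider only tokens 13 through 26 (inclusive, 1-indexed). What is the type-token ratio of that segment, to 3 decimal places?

0.643

Segment tokens 13–26: bread, boy, carefully, wood, does, yet, wood, suddenly, boy, like, wine, boy, boy, does
Segment N = 14, segment V = 9.
TTR = 9 / 14 = 0.643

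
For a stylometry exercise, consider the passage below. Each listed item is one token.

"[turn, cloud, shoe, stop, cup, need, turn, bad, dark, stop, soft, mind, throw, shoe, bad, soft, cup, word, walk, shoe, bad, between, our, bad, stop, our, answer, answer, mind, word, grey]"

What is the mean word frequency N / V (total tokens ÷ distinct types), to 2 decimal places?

1.82

N = 31 tokens, V = 17 types.
Mean frequency = N / V = 31 / 17 = 1.82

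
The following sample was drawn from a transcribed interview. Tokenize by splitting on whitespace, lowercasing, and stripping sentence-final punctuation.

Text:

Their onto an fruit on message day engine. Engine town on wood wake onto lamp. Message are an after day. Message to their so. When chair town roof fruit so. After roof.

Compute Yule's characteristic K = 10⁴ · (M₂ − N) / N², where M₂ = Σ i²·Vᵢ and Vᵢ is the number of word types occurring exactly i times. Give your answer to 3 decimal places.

273.438

Frequencies: message:3, their:2, onto:2, an:2, fruit:2, on:2, day:2, engine:2, town:2, after:2, so:2, roof:2, wood:1, wake:1, lamp:1, are:1, to:1, when:1, chair:1
N = 32. Frequency spectrum: V_1=7, V_2=11, V_3=1
M₂ = 1²·7 + 2²·11 + 3²·1 = 60
K = 10000 × (60 − 32) / 32² = 273.438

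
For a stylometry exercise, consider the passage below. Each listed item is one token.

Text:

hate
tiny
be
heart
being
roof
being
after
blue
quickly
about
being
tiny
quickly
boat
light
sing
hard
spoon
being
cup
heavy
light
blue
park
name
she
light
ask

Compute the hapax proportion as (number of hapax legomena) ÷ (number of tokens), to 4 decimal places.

0.5517

Frequencies: being:4, light:3, tiny:2, blue:2, quickly:2, hate:1, be:1, heart:1, roof:1, after:1, about:1, boat:1, sing:1, hard:1, spoon:1, cup:1, heavy:1, park:1, name:1, she:1, … (1 more, each freq 1)
Hapax count = 16; token count = 29.
Ratio = 16 / 29 = 0.5517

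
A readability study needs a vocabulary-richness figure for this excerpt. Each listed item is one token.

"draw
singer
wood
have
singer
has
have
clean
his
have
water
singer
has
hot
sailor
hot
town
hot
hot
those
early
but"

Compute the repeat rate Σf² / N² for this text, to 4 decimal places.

Frequencies: hot:4, singer:3, have:3, has:2, draw:1, wood:1, clean:1, his:1, water:1, sailor:1, town:1, those:1, early:1, but:1
Σf² = 48; N² = 484
Repeat rate = 48 / 484 = 0.0992

0.0992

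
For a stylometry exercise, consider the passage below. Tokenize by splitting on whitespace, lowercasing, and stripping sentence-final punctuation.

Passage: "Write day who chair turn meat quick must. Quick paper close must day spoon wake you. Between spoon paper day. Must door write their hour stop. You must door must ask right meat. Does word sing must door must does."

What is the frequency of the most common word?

7

Frequencies: must:7, day:3, door:3, write:2, meat:2, quick:2, paper:2, spoon:2, you:2, does:2, who:1, chair:1, turn:1, close:1, wake:1, between:1, their:1, hour:1, stop:1, ask:1, … (3 more, each freq 1)
Most common: 'must' with frequency 7.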